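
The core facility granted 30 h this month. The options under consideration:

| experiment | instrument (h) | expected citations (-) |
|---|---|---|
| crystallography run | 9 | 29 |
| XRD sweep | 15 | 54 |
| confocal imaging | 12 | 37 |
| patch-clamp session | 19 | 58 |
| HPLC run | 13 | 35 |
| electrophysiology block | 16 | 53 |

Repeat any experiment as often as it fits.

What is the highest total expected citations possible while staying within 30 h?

Density check — XRD sweep 3.60, electrophysiology block 3.31, crystallography run 3.22 are the best per h.
2×XRD sweep uses 30 of the 30 h and totals 108.
No other feasible combination exceeds 108.

108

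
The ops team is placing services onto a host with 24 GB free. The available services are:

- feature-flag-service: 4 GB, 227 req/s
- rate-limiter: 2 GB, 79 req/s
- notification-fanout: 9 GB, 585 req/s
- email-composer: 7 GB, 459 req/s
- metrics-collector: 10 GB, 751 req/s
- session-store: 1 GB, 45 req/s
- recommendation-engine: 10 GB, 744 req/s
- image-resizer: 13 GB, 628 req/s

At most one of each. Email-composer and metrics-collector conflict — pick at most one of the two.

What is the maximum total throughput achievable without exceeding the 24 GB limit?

1722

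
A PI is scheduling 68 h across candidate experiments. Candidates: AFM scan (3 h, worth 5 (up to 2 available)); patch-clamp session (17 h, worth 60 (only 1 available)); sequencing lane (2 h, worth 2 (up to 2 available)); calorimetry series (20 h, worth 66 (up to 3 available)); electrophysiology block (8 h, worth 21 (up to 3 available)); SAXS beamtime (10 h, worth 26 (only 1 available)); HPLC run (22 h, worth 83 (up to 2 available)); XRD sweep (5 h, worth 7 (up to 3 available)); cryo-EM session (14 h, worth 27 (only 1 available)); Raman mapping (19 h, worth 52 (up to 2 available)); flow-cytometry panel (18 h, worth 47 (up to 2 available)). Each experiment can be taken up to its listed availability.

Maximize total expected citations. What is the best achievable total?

237

Ranking by ratio (expected citations/h): HPLC run 3.77, patch-clamp session 3.53, calorimetry series 3.30.
A density-first pass picks 2×AFM scan + patch-clamp session + 2×HPLC run — 236 at 67 h.
Replace AFM scan and patch-clamp session with calorimetry series: the trade gains 1 net, giving 237 at 67 h.
That's the maximum — no swap from here does better than 237.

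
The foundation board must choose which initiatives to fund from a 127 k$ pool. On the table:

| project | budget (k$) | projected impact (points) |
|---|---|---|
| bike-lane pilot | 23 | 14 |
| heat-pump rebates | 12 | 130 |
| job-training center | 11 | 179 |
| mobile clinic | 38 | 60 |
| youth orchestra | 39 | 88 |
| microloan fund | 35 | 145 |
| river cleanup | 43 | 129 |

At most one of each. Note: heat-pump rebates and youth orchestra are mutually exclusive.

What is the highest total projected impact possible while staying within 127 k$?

Density check — job-training center 16.27, heat-pump rebates 10.83, microloan fund 4.14, river cleanup 3.00 are the best per k$.
Best packing: bike-lane pilot + heat-pump rebates + job-training center + microloan fund + river cleanup — 124 k$, 597 total.

597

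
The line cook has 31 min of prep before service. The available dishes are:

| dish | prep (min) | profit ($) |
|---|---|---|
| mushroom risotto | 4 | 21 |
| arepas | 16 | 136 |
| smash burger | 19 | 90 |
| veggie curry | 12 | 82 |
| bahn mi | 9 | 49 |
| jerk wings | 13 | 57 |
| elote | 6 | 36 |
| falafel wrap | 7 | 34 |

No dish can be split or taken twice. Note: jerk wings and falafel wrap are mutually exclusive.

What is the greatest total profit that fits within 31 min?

Density check — arepas 8.50, veggie curry 6.83, elote 6.00, bahn mi 5.44 are the best per min.
Taking the top-ratio dishes first gives arepas + veggie curry for 218 (28 min).
The 12 min tied up in veggie curry is better spent on bahn mi + elote — total rises to 221 (31 min).
Runner-up arepas + veggie curry tops out at 218.

221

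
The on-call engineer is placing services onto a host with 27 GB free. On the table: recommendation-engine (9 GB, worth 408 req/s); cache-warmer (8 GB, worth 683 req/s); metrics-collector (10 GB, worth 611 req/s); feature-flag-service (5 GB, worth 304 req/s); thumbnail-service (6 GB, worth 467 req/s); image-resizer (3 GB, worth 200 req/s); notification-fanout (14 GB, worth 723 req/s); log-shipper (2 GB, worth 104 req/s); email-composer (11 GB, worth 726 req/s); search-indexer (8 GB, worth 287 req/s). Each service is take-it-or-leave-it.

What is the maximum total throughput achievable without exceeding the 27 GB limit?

A density-first pass picks cache-warmer + metrics-collector + thumbnail-service + image-resizer — 1961 at 27 GB.
Dropping metrics-collector and image-resizer frees 13 GB; slotting in log-shipper + email-composer (13 GB) lifts the total to 1980 at 27 GB.
The closest alternative, cache-warmer + metrics-collector + thumbnail-service + image-resizer, reaches only 1961.

1980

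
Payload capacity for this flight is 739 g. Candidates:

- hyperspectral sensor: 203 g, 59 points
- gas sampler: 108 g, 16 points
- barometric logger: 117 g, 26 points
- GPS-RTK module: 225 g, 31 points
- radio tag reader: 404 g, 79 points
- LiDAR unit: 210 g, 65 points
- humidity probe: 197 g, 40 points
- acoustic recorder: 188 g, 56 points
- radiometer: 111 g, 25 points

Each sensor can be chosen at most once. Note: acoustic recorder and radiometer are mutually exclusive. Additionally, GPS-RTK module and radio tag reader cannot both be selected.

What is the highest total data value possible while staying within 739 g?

206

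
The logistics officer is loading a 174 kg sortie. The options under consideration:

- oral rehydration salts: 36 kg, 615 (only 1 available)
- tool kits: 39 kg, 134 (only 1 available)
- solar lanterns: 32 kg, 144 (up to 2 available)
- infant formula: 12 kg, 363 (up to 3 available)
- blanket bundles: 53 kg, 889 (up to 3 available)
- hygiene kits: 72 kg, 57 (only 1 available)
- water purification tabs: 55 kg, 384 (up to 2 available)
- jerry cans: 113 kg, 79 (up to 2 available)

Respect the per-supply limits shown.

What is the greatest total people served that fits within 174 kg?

The ratio heuristic lands on oral rehydration salts + solar lanterns + 3×infant formula + blanket bundles (2737) but leaves 17 kg idle.
Replace solar lanterns and infant formula with blanket bundles: the trade gains 382 net, giving 3119 at 166 kg.

3119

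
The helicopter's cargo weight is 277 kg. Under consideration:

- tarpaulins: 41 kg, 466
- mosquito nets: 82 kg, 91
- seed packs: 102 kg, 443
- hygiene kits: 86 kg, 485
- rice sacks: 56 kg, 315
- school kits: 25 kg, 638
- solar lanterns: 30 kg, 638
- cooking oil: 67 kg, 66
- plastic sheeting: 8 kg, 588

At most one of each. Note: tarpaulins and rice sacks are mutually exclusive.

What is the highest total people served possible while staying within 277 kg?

2906

By people served per kg: plastic sheeting 73.50, school kits 25.52, solar lanterns 21.27, tarpaulins 11.37 lead.
Best packing: tarpaulins + mosquito nets + hygiene kits + school kits + solar lanterns + plastic sheeting — 272 kg, 2906 total.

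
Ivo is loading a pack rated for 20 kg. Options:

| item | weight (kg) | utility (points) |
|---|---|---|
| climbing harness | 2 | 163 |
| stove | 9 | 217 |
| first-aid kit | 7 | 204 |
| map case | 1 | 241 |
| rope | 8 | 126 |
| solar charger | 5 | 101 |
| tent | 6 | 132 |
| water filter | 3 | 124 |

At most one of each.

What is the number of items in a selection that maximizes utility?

Best achievable utility is 864.
For example climbing harness + first-aid kit + map case + tent + water filter achieves it, using 19 kg.
All optima have 5 items.

5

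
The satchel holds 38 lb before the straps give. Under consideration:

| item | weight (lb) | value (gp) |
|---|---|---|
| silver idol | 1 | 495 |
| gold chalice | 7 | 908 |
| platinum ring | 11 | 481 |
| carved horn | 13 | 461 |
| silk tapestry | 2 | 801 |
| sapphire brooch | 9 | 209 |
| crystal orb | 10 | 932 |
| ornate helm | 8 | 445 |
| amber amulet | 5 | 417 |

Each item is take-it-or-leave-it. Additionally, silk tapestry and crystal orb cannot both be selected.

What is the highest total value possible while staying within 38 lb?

3547

Taking silver idol + gold chalice + platinum ring + silk tapestry + ornate helm + amber amulet: 34 lb used, 3547 in value.
That's the maximum — no feasible swap from here does better than 3547.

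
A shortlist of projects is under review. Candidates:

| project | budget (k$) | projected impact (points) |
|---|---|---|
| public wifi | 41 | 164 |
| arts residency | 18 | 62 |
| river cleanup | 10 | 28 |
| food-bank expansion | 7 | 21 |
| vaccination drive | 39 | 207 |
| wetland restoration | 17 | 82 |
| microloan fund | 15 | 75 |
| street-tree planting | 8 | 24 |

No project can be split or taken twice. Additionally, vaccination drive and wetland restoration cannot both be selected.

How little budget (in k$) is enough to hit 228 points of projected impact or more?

Need the lightest bundle worth ≥ 228.
food-bank expansion + vaccination drive: 228 projected impact at 46 k$.
Any bundle with less than 46 k$ falls short of 228.

46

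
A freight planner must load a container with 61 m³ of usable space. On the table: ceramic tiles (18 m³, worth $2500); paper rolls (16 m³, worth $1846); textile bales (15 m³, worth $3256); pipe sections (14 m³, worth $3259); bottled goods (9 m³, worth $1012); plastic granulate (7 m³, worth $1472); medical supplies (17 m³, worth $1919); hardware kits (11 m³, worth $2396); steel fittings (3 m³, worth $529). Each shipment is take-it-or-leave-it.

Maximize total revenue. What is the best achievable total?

11940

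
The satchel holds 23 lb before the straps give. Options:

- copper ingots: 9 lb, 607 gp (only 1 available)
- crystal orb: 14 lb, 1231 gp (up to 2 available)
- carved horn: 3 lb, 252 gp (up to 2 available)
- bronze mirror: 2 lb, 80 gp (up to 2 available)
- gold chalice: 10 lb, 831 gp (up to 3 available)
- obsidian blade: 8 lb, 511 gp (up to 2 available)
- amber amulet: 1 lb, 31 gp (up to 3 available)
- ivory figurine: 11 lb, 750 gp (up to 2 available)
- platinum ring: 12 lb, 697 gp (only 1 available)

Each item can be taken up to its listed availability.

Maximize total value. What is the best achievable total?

Ranking by ratio (value/lb): crystal orb 87.93, carved horn 84.00, gold chalice 83.10.
Taking the top-ratio items first gives crystal orb + 2×carved horn + bronze mirror + amber amulet for 1846 (23 lb).
Reworking the packing: carved horn + 2×gold chalice uses 23 lb and improves the total to 1914.

1914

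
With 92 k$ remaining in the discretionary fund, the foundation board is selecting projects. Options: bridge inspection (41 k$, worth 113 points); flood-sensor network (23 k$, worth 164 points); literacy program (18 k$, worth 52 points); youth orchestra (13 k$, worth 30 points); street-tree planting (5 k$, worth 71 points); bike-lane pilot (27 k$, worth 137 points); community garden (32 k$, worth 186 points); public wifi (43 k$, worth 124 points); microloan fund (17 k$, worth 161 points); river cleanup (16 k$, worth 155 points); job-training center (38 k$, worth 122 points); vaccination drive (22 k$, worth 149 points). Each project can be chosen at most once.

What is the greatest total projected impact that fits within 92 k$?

Filling by ratio: flood-sensor network + street-tree planting + microloan fund + river cleanup + vaccination drive for 700, with 9 k$ left unused.
Replace flood-sensor network with community garden: the trade gains 22 net, giving 722 at 92 k$.
Nothing else within 92 k$ beats 722.

722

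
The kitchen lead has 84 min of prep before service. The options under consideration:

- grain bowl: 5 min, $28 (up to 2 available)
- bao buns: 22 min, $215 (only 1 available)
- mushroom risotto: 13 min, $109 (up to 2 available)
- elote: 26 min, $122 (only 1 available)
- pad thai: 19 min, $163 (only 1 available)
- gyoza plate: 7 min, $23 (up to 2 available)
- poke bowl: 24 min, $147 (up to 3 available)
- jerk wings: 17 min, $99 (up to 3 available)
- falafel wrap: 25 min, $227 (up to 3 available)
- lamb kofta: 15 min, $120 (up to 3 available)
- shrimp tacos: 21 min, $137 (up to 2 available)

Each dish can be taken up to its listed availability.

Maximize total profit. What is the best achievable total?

Ranking by ratio (profit/min): bao buns 9.77, falafel wrap 9.08, pad thai 8.58.
Filling by ratio: 2×grain bowl + bao buns + 2×falafel wrap for 725, with 2 min left unused.
Replace grain bowl and falafel wrap with mushroom risotto + pad thai: the trade gains 17 net, giving 742 at 84 min.
Nothing else within 84 min beats 742.

742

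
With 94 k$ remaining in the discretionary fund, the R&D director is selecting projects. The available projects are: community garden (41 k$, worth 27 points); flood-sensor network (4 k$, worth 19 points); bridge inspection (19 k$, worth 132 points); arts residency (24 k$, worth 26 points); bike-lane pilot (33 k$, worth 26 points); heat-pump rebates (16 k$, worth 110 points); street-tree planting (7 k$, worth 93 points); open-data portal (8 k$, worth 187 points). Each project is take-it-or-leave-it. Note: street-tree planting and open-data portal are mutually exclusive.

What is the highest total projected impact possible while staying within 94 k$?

475

Community garden + flood-sensor network + bridge inspection + heat-pump rebates + open-data portal uses 88 of the 94 k$ and totals 475.
Runner-up flood-sensor network + bridge inspection + arts residency + heat-pump rebates + open-data portal tops out at 474.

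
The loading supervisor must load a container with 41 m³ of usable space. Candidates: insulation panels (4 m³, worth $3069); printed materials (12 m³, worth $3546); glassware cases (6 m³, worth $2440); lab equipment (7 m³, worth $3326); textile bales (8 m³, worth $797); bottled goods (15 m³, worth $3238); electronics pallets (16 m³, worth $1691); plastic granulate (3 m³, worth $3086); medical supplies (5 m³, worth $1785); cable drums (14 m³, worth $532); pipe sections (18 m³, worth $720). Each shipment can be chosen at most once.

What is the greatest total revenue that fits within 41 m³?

17252

Insulation panels + printed materials + glassware cases + lab equipment + plastic granulate + medical supplies uses 37 of the 41 m³ and totals 17252.
Next best is insulation panels + glassware cases + lab equipment + bottled goods + plastic granulate + medical supplies at 16944 (40 m³) — short by 308.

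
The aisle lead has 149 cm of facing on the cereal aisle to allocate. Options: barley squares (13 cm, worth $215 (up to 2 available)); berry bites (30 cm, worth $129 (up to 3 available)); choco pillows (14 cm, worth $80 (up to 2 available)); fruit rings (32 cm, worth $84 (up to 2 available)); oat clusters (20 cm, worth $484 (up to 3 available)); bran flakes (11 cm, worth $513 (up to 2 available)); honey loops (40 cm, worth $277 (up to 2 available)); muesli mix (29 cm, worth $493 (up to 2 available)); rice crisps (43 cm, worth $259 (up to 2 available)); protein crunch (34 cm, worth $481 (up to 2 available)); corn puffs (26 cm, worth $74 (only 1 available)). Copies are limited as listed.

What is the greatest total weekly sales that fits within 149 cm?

3464

3×oat clusters + 2×bran flakes + 2×muesli mix uses 140 of the 149 cm and totals 3464.
Nothing else within 149 cm beats 3464.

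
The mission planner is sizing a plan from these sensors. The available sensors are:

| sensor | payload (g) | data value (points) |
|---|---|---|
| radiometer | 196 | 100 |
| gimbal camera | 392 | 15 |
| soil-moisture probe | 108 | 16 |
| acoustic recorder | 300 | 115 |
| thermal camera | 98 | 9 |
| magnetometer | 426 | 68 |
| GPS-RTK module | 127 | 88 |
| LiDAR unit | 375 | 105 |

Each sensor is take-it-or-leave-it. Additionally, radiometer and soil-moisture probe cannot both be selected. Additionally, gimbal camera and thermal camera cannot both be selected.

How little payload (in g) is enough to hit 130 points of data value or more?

Minimise g subject to total data value ≥ 130.
radiometer + GPS-RTK module reaches 188 using 323 g.
Below 323 g the best achievable stays under 130.

323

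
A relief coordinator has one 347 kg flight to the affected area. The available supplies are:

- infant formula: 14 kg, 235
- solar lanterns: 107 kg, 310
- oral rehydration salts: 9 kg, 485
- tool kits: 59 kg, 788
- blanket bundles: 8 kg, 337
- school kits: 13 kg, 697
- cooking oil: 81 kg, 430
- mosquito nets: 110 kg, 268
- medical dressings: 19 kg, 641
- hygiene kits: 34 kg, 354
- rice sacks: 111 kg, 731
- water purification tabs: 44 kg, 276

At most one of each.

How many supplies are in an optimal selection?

9

Optimal total is 4544.
infant formula + oral rehydration salts + tool kits + blanket bundles + school kits + medical dressings + hygiene kits + rice sacks + water purification tabs hits 4544 at 311 kg.
All optima have 9 supplies.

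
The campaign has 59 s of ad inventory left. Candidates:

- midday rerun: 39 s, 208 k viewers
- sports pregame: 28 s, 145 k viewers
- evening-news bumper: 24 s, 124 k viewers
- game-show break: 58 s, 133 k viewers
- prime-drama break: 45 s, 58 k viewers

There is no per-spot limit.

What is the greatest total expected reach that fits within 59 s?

Ranking by ratio (expected reach/s): midday rerun 5.33, sports pregame 5.18, evening-news bumper 5.17.
The ratio heuristic lands on midday rerun (208) but leaves 20 s idle.
Replace midday rerun with 2×sports pregame: the trade gains 82 net, giving 290 at 56 s.
Every other selection either busts 59 s or fails to beat 290.

290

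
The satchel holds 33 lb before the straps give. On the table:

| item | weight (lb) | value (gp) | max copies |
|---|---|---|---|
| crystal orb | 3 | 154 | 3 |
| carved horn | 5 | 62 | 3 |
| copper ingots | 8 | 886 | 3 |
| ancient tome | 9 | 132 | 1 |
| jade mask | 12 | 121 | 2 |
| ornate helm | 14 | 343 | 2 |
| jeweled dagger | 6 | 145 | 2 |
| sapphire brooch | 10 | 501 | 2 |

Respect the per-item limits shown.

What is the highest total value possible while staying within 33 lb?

Taking 3×crystal orb + 3×copper ingots: 33 lb used, 3120 in value.
Every other selection either busts 33 lb or exceeds an availability limit or fails to beat 3120.

3120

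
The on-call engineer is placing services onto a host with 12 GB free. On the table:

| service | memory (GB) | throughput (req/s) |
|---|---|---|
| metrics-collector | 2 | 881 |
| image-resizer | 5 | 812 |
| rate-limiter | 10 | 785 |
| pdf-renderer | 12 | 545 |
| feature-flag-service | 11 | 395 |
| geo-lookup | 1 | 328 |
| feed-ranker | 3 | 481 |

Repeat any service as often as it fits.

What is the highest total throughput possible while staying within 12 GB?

5286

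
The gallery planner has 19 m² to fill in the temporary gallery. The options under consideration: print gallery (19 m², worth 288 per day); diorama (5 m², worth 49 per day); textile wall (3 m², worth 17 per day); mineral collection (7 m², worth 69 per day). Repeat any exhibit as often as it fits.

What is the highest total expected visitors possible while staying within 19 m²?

288

Density check — print gallery 15.16, mineral collection 9.86, diorama 9.80 are the best per m².
The ratio ordering already packs tightly: print gallery, 19 m², 288.
Nothing else within 19 m² beats 288.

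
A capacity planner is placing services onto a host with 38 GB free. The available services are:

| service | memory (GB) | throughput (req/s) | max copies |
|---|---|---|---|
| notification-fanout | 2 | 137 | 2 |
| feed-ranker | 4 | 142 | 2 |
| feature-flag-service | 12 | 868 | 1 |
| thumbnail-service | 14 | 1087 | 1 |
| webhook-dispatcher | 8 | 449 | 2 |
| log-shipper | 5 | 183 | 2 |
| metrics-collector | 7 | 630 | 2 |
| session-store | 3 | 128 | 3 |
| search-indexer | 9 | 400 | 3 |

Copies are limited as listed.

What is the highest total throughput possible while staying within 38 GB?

A density-first pass picks 2×notification-fanout + thumbnail-service + 2×metrics-collector + 2×session-store — 2877 at 38 GB.
Replace notification-fanout and 2×session-store with webhook-dispatcher: the trade gains 56 net, giving 2933 at 38 GB.
No other feasible combination exceeds 2933.

2933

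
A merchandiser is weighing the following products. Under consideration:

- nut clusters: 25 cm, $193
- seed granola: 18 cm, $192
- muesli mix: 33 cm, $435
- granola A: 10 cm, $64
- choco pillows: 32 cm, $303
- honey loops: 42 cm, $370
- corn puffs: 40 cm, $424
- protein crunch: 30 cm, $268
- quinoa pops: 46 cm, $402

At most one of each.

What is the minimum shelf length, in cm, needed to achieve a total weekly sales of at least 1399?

Need the lightest bundle worth ≥ 1399.
seed granola + muesli mix + granola A + choco pillows + corn puffs: 1418 weekly sales at 133 cm.
No combination under 133 cm hits 1399.

133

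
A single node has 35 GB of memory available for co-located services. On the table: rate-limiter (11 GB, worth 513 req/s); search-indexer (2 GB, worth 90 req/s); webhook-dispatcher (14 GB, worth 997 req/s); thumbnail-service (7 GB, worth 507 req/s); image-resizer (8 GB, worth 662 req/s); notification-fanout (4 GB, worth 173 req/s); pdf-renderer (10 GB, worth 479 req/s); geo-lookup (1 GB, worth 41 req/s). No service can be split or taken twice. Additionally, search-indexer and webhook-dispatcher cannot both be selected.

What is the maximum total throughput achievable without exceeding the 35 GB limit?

2380

Taking webhook-dispatcher + thumbnail-service + image-resizer + notification-fanout + geo-lookup: 34 GB used, 2380 in throughput.
Next best is webhook-dispatcher + thumbnail-service + image-resizer + notification-fanout at 2339 (33 GB) — short by 41.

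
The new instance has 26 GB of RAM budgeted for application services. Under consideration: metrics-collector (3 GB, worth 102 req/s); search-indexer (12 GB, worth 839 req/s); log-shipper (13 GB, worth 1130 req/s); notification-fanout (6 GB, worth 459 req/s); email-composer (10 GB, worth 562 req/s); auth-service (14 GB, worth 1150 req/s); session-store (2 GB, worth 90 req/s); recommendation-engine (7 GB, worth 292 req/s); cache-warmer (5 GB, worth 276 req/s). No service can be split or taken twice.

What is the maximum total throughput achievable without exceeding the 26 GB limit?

1989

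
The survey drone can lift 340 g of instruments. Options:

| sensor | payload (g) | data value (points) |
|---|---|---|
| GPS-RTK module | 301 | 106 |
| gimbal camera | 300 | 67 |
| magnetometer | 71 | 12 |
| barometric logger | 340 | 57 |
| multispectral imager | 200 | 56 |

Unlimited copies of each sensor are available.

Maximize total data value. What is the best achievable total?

106

By data value per g: GPS-RTK module 0.35, multispectral imager 0.28, gimbal camera 0.22 lead.
Best packing: GPS-RTK module — 301 g, 106 total.
The spare 39 g is too small for any remaining sensor, and no exchange beats 106.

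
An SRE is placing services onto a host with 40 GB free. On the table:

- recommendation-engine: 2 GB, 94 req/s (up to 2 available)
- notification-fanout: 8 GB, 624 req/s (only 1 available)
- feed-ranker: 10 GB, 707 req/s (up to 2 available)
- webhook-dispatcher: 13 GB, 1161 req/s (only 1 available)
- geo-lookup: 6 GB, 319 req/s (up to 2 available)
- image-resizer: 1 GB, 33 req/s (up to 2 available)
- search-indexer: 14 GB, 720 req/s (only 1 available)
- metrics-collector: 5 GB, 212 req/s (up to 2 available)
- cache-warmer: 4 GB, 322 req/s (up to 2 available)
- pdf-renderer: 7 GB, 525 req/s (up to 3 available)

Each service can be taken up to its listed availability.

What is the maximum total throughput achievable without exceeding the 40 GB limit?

Taking the top-ratio services first gives 2×recommendation-engine + notification-fanout + webhook-dispatcher + 2×cache-warmer + pdf-renderer for 3142 (40 GB).
Dropping 2×recommendation-engine and cache-warmer frees 8 GB; slotting in image-resizer + pdf-renderer (8 GB) lifts the total to 3190 at 40 GB.
That's the maximum — no swap from here does better than 3190.

3190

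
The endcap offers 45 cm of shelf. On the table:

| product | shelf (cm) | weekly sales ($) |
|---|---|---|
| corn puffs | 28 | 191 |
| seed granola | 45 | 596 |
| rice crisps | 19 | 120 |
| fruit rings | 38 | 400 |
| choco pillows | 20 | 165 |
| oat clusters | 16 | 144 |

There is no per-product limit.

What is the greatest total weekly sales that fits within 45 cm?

596

Density check — seed granola 13.24, fruit rings 10.53, oat clusters 9.00, choco pillows 8.25 are the best per cm.
Taking seed granola: 45 cm used, 596 in weekly sales.
Nothing else within 45 cm beats 596.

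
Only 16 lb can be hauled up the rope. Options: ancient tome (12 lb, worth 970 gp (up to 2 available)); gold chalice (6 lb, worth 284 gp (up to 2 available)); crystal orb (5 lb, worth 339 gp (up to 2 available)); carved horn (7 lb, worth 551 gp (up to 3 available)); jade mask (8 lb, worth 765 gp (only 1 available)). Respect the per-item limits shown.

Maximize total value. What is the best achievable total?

Ranking by ratio (value/lb): jade mask 95.62, ancient tome 80.83, carved horn 78.71, crystal orb 67.80.
Carved horn + jade mask uses 15 of the 16 lb and totals 1316.
No other feasible combination exceeds 1316.

1316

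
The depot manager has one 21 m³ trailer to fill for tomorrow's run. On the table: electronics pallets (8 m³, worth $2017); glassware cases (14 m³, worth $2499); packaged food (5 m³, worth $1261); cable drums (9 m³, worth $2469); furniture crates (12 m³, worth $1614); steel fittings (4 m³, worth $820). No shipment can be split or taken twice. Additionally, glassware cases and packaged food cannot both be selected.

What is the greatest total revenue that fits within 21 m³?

5306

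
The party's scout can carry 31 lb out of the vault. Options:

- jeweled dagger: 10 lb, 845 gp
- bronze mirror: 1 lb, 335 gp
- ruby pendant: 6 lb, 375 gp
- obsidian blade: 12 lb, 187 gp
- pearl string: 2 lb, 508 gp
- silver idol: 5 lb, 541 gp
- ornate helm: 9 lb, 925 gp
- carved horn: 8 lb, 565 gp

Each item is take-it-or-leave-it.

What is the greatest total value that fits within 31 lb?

3249

Density check — bronze mirror 335.00, pearl string 254.00, silver idol 108.20, ornate helm 102.78 are the best per lb.
A density-first pass picks jeweled dagger + bronze mirror + pearl string + silver idol + ornate helm — 3154 at 27 lb.
Dropping jeweled dagger frees 10 lb; slotting in ruby pendant + carved horn (14 lb) lifts the total to 3249 at 31 lb.
The closest alternative, jeweled dagger + bronze mirror + pearl string + ornate helm + carved horn, reaches only 3178.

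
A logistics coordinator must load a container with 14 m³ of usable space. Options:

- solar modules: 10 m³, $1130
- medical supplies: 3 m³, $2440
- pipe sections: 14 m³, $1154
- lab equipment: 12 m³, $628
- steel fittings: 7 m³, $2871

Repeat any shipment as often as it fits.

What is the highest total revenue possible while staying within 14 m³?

9760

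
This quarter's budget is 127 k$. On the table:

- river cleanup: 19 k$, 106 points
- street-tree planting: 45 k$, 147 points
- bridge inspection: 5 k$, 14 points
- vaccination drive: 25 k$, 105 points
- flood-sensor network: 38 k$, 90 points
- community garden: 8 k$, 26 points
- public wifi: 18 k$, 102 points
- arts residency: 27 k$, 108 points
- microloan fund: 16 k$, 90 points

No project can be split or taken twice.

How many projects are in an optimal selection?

Optimal total is 553.
river cleanup + street-tree planting + public wifi + arts residency + microloan fund hits 553 at 125 k$.
Any selection reaching 553 contains exactly 5 projects.

5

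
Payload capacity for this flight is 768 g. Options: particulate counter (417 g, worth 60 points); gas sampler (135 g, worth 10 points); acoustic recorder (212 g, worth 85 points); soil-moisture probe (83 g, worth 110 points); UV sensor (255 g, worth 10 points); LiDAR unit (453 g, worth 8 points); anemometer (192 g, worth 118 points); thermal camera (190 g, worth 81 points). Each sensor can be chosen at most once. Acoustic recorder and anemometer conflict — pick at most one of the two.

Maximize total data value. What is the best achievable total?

319

Best packing: gas sampler + soil-moisture probe + anemometer + thermal camera — 600 g, 319 total.
Every other selection either busts 768 g or breaks a pairing rule or fails to beat 319.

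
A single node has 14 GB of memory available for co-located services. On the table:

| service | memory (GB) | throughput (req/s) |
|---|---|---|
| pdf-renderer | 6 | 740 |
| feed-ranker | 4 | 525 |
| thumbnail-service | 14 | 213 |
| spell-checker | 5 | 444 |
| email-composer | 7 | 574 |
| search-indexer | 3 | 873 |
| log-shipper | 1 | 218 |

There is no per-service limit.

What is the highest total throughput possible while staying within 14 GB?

3928

Density check — search-indexer 291.00, log-shipper 218.00, feed-ranker 131.25, pdf-renderer 123.33 are the best per GB.
Best packing: 4×search-indexer + 2×log-shipper — 14 GB, 3928 total.
Nothing else within 14 GB beats 3928.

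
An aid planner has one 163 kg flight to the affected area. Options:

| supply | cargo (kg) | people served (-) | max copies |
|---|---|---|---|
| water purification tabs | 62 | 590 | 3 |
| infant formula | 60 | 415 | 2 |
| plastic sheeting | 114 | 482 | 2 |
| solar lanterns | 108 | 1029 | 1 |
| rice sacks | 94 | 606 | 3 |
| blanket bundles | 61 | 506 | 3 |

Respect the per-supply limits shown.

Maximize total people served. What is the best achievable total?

1196

By people served per kg: solar lanterns 9.53, water purification tabs 9.52, blanket bundles 8.30 lead.
Filling by ratio: solar lanterns for 1029, with 55 kg left unused.
The 108 kg tied up in solar lanterns is better spent on water purification tabs + rice sacks — total rises to 1196 (156 kg).
Every other selection either busts 163 kg or exceeds an availability limit or fails to beat 1196.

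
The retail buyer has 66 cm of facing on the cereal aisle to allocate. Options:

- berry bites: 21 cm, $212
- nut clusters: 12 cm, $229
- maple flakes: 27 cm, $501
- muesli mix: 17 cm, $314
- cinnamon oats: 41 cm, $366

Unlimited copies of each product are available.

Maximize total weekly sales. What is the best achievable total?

By weekly sales per cm: nut clusters 19.08, maple flakes 18.56, muesli mix 18.47, berry bites 10.10 lead.
Filling by ratio: 5×nut clusters for 1145, with 6 cm left unused.
Dropping 4×nut clusters frees 48 cm; slotting in 2×maple flakes (54 cm) lifts the total to 1231 at 66 cm.
No other feasible combination exceeds 1231.

1231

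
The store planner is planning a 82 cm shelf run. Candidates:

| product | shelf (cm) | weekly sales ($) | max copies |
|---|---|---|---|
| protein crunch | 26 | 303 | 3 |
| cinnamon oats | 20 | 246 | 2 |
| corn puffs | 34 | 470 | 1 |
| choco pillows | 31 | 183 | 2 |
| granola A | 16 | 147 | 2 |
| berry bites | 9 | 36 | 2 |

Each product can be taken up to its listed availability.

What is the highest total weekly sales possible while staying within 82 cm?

Greedy by ratio would take 2×cinnamon oats + corn puffs: 74 cm used, total 962.
The 20 cm tied up in cinnamon oats is better spent on protein crunch — total rises to 1019 (80 cm).
Nothing else within 82 cm beats 1019.

1019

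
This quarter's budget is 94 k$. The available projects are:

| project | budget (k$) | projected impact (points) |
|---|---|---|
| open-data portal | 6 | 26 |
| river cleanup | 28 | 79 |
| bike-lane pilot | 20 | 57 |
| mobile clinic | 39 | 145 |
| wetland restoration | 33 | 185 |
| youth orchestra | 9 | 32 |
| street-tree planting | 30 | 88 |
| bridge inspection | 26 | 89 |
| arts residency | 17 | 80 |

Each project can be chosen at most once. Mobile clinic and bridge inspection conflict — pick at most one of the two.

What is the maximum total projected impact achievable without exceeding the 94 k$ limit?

By projected impact per k$: wetland restoration 5.61, arts residency 4.71, open-data portal 4.33 lead.
Taking open-data portal + wetland restoration + youth orchestra + bridge inspection + arts residency: 91 k$ used, 412 in projected impact.

412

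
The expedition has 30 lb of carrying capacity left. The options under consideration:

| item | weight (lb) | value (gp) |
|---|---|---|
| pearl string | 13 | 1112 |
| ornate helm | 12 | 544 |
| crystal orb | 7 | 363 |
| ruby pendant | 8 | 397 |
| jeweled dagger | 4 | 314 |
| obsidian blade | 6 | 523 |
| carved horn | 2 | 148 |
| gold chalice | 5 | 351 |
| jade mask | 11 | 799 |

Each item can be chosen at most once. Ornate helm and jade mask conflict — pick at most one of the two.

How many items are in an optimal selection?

Best achievable value is 2448.
For example pearl string + jeweled dagger + obsidian blade + carved horn + gold chalice achieves it, using 30 lb.
Any selection reaching 2448 contains exactly 5 items.

5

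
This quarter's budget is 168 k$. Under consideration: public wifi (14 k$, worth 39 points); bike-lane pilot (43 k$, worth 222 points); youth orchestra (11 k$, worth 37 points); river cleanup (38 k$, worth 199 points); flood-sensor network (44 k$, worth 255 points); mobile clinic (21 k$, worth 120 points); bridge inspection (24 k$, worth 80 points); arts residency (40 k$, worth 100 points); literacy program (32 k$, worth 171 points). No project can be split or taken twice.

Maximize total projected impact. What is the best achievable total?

884

Greedy by ratio would take public wifi + youth orchestra + river cleanup + flood-sensor network + mobile clinic + literacy program: 160 k$ used, total 821.
The 35 k$ tied up in public wifi and mobile clinic is better spent on bike-lane pilot — total rises to 884 (168 k$).
Runner-up bike-lane pilot + flood-sensor network + mobile clinic + bridge inspection + literacy program tops out at 848.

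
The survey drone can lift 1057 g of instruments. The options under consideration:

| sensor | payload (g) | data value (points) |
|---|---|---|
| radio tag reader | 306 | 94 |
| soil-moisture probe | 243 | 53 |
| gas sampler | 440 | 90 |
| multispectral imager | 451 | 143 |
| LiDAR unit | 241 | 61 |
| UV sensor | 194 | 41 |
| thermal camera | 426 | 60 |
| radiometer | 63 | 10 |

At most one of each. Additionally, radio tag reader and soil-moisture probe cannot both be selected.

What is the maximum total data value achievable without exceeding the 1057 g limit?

Best packing: radio tag reader + multispectral imager + LiDAR unit — 998 g, 298 total.

298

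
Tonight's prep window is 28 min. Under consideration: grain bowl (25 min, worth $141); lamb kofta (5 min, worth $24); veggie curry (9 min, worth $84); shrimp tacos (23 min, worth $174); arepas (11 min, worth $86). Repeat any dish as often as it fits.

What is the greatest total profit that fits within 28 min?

Ranking by ratio (profit/min): veggie curry 9.33, arepas 7.82, shrimp tacos 7.57, grain bowl 5.64.
Taking 3×veggie curry: 27 min used, 252 in profit.

252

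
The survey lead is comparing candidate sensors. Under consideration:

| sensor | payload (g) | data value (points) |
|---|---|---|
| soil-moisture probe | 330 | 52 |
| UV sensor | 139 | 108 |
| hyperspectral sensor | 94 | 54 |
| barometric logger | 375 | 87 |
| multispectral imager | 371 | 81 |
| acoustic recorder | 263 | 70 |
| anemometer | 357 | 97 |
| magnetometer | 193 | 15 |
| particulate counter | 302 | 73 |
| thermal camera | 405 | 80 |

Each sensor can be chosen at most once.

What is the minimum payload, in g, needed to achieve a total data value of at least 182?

496

Look for the lowest-payload combination reaching 182.
UV sensor + hyperspectral sensor + acoustic recorder reaches 232 using 496 g.
Any bundle with less than 496 g falls short of 182.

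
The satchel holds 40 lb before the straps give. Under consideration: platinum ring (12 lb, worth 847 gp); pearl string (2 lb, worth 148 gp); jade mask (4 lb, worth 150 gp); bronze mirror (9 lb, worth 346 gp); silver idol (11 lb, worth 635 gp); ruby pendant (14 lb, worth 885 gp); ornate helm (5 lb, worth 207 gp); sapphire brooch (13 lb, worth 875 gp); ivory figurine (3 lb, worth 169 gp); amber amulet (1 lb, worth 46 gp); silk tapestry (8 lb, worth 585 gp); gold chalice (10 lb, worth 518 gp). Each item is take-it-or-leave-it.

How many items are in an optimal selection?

Best achievable value is 2680.
One optimal bundle: platinum ring + pearl string + ruby pendant + ivory figurine + amber amulet + silk tapestry (40 lb).
Every optimal selection uses 6 items.

6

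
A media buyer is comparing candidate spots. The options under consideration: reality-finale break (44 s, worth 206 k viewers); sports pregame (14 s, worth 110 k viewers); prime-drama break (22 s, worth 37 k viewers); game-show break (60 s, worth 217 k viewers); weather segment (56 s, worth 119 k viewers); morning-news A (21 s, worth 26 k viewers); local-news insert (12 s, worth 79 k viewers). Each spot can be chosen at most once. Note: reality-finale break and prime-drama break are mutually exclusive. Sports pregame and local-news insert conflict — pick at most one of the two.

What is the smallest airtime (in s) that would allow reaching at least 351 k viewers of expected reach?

Need the lightest bundle worth ≥ 351.
sports pregame + game-show break + morning-news A reaches 353 using 95 s.
Below 95 s the best achievable stays under 351.

95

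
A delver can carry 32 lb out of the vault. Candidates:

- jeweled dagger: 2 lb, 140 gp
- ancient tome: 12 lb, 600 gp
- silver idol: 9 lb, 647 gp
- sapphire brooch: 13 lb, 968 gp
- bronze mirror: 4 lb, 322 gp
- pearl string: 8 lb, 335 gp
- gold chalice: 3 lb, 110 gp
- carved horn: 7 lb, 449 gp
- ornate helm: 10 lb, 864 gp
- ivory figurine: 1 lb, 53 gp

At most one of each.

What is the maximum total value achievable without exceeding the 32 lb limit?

2479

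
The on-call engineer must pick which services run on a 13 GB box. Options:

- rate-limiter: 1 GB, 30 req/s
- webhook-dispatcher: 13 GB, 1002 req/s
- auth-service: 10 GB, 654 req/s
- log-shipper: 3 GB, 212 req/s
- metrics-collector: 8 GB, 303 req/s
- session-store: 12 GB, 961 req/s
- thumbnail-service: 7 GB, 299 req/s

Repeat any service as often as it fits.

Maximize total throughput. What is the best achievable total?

A density-first pass picks rate-limiter + session-store — 991 at 13 GB.
Dropping rate-limiter and session-store frees 13 GB; slotting in webhook-dispatcher (13 GB) lifts the total to 1002 at 13 GB.

1002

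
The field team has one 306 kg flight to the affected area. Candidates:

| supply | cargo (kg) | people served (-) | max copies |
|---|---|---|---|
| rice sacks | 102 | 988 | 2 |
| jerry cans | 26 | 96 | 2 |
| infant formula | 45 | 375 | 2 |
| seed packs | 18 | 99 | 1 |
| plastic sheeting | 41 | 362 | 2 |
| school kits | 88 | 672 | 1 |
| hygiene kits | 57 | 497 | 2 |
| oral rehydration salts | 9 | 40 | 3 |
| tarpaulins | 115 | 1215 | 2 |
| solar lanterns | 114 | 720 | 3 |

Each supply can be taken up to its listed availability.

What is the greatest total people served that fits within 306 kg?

3026

By people served per kg: tarpaulins 10.57, rice sacks 9.69, plastic sheeting 8.83 lead.
The ratio heuristic lands on seed packs + plastic sheeting + oral rehydration salts + 2×tarpaulins (2931) but leaves 8 kg idle.
Dropping plastic sheeting and oral rehydration salts frees 50 kg; slotting in hygiene kits (57 kg) lifts the total to 3026 at 305 kg.
No other feasible combination exceeds 3026.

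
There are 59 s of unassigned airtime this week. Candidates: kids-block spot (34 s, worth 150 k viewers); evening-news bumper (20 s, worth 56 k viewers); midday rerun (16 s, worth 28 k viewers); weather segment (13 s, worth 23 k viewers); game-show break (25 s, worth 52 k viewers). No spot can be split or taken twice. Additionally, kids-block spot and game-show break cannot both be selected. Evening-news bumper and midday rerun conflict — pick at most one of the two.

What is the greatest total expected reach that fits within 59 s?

The ratio ordering already packs tightly: kids-block spot + evening-news bumper, 54 s, 206.
That's the maximum — no feasible swap from here does better than 206.

206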